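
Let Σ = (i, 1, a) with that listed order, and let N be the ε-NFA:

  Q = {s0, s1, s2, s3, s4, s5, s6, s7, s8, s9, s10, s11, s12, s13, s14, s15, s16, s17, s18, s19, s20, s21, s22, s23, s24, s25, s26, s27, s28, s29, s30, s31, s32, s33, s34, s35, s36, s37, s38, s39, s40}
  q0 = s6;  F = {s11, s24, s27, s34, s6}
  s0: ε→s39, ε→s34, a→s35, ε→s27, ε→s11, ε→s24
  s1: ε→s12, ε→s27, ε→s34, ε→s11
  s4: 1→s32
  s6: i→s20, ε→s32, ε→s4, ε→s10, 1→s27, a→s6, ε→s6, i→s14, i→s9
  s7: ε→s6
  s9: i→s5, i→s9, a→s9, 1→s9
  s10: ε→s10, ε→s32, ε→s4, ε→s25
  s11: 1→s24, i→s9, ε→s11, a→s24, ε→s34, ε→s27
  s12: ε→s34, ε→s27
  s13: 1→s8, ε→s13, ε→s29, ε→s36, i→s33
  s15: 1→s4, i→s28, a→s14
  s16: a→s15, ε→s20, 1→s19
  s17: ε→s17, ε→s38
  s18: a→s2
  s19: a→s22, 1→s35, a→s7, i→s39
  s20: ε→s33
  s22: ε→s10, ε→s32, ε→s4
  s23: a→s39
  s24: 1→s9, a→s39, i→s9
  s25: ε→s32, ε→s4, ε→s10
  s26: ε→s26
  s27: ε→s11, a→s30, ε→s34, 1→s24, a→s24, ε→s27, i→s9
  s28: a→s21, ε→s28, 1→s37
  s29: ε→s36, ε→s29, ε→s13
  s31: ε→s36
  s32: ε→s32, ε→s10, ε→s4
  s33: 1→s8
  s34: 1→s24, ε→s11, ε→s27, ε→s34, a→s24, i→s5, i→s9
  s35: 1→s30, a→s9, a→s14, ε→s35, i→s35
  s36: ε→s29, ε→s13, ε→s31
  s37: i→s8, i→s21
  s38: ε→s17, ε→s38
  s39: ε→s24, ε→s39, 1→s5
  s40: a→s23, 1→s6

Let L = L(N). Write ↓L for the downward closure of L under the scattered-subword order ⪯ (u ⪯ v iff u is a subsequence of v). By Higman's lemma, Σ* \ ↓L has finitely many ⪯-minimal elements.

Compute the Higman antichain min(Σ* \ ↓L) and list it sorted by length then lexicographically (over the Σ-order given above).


Antichain: [i, 111, 1a1].

|Q|=41, |F|=5, |δ|=109 (59 ε).
min D↑ (4 st, q0=0, F={1}): 0:i→1,1→2,a→0 1:i→1,1→1,a→1 2:i→1,1→3,a→3 3:i→1,1→1,a→3 [Hopcroft].
'i': N↓-sim [17, 6] end={s14,s20,s33,s5,s8,s9} rej; 1/1 single-dels accept.
'111': |S_i|=[17, 13, 8, 6] end={s10,s25,s32,s4,s5,s9} ∉↓L; 3/3 deletions ∈↓L.
'1a1': run [17, 13, 5, 2] end={s5,s9} ∉↓L; 3/3 single-dels accept.
3 minimals (antichain).


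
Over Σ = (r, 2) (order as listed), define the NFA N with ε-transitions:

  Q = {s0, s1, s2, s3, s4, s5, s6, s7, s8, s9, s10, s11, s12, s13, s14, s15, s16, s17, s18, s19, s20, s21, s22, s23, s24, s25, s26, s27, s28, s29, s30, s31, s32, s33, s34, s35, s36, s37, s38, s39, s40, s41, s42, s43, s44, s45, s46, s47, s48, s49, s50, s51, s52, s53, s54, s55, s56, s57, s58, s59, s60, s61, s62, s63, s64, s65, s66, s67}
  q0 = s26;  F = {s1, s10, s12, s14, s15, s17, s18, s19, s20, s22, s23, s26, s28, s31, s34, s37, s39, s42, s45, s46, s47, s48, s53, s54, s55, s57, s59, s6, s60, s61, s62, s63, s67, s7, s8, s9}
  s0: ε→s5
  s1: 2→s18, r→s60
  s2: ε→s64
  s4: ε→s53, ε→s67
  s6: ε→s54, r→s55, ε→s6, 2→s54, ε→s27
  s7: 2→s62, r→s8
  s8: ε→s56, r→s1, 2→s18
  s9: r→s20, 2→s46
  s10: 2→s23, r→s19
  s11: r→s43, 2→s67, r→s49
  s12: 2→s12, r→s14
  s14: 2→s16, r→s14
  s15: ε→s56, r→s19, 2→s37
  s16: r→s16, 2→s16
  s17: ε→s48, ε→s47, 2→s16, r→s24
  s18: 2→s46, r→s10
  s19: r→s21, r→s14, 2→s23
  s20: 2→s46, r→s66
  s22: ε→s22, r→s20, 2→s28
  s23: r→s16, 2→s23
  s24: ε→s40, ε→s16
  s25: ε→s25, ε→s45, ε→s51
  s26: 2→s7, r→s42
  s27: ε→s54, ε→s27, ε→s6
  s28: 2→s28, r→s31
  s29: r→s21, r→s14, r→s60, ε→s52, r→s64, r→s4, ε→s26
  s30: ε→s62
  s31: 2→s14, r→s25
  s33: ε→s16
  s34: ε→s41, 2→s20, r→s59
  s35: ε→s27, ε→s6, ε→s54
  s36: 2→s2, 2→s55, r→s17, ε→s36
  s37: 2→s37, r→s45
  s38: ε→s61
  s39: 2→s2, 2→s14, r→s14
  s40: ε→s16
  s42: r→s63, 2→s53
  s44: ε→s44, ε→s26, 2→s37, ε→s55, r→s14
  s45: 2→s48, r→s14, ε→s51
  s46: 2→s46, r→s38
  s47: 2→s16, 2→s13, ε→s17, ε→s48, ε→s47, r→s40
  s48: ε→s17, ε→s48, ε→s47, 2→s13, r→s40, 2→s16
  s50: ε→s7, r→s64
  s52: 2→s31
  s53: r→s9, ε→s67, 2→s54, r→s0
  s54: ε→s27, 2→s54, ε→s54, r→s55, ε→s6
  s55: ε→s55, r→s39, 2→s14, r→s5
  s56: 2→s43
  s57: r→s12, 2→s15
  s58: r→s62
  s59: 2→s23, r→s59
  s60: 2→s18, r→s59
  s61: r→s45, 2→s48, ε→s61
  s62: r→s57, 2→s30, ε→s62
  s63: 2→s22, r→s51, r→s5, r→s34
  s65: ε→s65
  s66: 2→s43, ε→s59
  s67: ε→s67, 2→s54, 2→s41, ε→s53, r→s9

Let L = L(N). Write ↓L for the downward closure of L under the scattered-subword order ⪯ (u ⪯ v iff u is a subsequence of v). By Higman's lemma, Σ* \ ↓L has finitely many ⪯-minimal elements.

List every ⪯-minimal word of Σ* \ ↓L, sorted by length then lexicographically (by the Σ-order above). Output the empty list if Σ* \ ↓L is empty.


|Q|=68, |F|=36, |δ|=154 (53 ε).
min D↑ (33 st, q0=0, F={30}): 0:r→1,2→2 1:r→3,2→4 2:r→5,2→6 3:r→7,2→8 4:r→9,2→10 5:r→11,2→12 6:r→13,2→6 7:r→14,2→15 8:r→15,2→16 9:r→15,2→17 10:r→18,2→10 11:r→19,2→12 12:r→20,2→17 13:r→21,2→22 14:r→14,2→23 15:r→14,2→17 16:r→24,2→16 17:r→25,2→17 18:r→26,2→27 19:r→14,2→12 20:r→28,2→23 21:r→27,2→21 22:r→28,2→29 23:r→30,2→23 24:r→31,2→27 25:r→31,2→32 26:r→27,2→27 27:r→27,2→30 28:r→27,2→23 29:r→31,2→29 30:r→30,2→30 31:r→27,2→32 32:r→30,2→30 [Hopcroft].
'rrrr2r': N↓-sim [54, 50, 39, 31, 20, 9, 3] end={s16,s24,s40} rej; 6/6 single-dels accept.
'r22r22': |S_i|=[54, 50, 43, 29, 19, 10, 2] end={s13,s16} — reject; 6/6 del acc.
'2r2r2r': run [54, 50, 39, 25, 16, 8, 3] end={s16,s24,s40} ∉↓L; 6/6 del acc.
'22rrr2': run [54, 50, 38, 29, 19, 5, 1] end={s16} — reject; 6/6 single-dels accept.
4 words, ⪯-incomp.

Antichain: [rrrr2r, r22r22, 2r2r2r, 22rrr2].


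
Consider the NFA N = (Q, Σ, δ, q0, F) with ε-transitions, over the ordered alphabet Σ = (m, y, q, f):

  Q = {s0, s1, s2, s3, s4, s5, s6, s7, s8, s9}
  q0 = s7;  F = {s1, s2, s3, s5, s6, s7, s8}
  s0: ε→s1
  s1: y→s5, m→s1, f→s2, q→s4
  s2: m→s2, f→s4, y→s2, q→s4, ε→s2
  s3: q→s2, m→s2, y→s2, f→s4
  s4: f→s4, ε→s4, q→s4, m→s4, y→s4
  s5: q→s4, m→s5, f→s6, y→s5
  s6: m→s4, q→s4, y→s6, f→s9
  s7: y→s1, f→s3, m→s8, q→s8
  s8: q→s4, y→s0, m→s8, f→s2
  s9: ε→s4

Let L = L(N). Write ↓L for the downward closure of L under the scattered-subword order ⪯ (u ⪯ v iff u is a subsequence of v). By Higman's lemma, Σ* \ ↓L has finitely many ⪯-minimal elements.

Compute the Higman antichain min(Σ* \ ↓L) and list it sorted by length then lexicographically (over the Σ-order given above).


Antichain: [mq, yq, qq, ff, yyfm].

|Q|=10, |F|=7, |δ|=36 (4 ε).
min D↑ (8 st, q0=0, F={4}): 0:m→1,y→2,q→1,f→3 1:m→1,y→2,q→4,f→5 2:m→2,y→6,q→4,f→5 3:m→5,y→5,q→5,f→4 4:m→4,y→4,q→4,f→4 5:m→5,y→5,q→4,f→4 6:m→6,y→6,q→4,f→7 7:m→4,y→7,q→4,f→4 (ε-aug+det+¬).
'mq': run [10, 8, 1] end={s4} — reject; 2/2 deletions ∈↓L.
'yq': N↓-sim [10, 7, 1] end={s4} — reject; 2/2 single-dels accept.
'qq': |S_i|=[10, 8, 1] end={s4} rej; 2/2 single-dels accept.
'ff': |S_i|=[10, 5, 2] end={s4,s9} — reject; 2/2 single-dels accept.
'yyfm': |S_i|=[10, 7, 5, 3, 1] end={s4} ∉↓L; 4/4 del acc.
5 minimals (antichain).


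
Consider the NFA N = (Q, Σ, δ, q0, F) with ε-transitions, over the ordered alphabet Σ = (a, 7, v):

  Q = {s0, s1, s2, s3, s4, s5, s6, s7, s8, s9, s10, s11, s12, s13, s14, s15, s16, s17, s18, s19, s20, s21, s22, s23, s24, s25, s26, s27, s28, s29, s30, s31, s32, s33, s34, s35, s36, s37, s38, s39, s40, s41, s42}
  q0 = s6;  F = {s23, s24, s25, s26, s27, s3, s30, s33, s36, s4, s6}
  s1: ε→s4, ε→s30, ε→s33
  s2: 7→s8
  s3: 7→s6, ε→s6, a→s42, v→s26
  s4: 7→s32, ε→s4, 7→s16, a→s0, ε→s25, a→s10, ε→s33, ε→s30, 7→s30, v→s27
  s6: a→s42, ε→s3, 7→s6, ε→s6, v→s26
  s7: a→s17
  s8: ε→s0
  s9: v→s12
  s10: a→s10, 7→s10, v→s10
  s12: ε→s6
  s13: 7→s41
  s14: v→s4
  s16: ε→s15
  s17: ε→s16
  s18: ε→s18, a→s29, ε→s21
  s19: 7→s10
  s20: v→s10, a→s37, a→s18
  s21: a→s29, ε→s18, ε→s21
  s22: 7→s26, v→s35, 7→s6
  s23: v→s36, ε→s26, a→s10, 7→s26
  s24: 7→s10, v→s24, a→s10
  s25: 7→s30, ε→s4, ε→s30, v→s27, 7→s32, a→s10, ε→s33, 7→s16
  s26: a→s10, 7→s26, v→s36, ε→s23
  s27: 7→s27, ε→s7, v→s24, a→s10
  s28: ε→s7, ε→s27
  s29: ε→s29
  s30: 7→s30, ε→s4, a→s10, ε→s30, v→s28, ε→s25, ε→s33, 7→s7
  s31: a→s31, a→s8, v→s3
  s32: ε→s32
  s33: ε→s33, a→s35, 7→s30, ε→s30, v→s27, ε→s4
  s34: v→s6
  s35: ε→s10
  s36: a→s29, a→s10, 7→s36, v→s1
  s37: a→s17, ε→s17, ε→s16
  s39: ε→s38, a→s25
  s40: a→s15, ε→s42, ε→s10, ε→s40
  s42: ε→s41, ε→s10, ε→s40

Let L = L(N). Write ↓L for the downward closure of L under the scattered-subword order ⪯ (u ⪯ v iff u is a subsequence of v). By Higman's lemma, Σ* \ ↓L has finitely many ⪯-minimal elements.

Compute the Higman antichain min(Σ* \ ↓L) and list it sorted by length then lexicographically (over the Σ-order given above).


|Q|=43, |F|=11, |δ|=109 (45 ε).
min D↑ (7 st, q0=0, F={1}): 0:a→1,7→0,v→2 1:a→1,7→1,v→1 2:a→1,7→2,v→3 3:a→1,7→3,v→4 4:a→1,7→4,v→5 5:a→1,7→5,v→6 6:a→1,7→1,v→6 (ε-aug+det+¬).
'a': |S_i|=[25, 10] end={s0,s10,s15,s16,s17,s29,s35,s40,s41,s42} — reject; 1/1 single-dels accept.
'vvvvv7': |S_i|=[25, 20, 18, 16, 8, 2, 1] end={s10} — reject; 6/6 single-dels accept.
2 obstructions.

A = [a, vvvvv7].


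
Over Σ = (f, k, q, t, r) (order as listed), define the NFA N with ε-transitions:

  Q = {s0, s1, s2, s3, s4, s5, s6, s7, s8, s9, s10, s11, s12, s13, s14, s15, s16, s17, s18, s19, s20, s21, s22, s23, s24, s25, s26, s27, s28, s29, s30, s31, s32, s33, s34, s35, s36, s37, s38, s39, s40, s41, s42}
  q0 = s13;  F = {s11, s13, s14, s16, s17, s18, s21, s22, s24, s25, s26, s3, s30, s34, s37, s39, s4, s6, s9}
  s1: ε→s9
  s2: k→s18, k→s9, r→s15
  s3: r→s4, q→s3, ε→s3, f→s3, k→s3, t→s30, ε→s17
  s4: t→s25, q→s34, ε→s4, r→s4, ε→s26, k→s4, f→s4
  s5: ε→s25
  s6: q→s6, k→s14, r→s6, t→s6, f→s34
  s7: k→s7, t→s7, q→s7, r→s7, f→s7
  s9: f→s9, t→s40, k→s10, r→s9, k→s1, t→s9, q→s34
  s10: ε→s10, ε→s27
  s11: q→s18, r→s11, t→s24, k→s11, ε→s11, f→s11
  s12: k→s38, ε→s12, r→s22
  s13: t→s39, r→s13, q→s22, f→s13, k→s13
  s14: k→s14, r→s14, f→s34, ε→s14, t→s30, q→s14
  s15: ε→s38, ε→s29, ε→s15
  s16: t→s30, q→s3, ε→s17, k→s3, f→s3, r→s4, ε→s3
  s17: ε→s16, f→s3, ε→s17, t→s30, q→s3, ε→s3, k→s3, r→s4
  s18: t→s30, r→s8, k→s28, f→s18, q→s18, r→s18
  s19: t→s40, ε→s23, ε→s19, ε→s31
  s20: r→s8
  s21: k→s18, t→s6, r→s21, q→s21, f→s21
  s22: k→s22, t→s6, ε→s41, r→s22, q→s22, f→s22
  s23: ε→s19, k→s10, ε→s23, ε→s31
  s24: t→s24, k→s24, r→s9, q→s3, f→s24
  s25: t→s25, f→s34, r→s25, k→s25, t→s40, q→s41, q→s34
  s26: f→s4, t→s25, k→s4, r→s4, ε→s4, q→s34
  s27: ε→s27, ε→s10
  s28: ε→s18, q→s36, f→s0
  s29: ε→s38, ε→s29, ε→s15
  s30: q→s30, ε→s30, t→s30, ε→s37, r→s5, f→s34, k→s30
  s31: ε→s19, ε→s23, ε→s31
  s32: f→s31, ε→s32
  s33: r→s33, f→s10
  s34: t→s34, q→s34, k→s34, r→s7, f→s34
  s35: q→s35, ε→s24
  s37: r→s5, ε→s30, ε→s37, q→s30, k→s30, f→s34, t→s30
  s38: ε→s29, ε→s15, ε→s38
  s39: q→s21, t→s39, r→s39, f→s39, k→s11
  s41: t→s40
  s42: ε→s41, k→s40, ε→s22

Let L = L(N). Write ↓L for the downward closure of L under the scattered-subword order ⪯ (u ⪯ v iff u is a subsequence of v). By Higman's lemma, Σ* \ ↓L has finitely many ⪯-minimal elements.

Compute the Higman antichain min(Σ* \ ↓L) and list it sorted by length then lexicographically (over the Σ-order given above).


Antichain: [qtfr, tktrqr].

|Q|=43, |F|=19, |δ|=168 (47 ε).
min D↑ (16 st, q0=0, F={10}): 0:f→0,k→0,q→1,t→2,r→0 1:f→1,k→1,q→1,t→3,r→1 2:f→2,k→4,q→5,t→2,r→2 3:f→6,k→7,q→3,t→3,r→3 4:f→4,k→4,q→8,t→9,r→4 5:f→5,k→8,q→5,t→3,r→5 6:f→6,k→6,q→6,t→6,r→10 7:f→6,k→7,q→7,t→11,r→7 8:f→8,k→8,q→8,t→11,r→8 9:f→9,k→9,q→12,t→9,r→13 10:f→10,k→10,q→10,t→10,r→10 11:f→6,k→11,q→11,t→11,r→14 12:f→12,k→12,q→12,t→11,r→15 13:f→13,k→13,q→6,t→13,r→13 14:f→6,k→14,q→6,t→14,r→14 15:f→15,k→15,q→6,t→14,r→15 (ε-aug+det+¬).
'qtfr': |S_i|=[30, 22, 10, 2, 1] end={s7} ∉↓L; 4/4 deletions ∈↓L.
'tktrqr': |S_i|=[30, 28, 25, 18, 12, 4, 1] end={s7} ∉↓L; 6/6 del acc.
2 minimals (antichain).


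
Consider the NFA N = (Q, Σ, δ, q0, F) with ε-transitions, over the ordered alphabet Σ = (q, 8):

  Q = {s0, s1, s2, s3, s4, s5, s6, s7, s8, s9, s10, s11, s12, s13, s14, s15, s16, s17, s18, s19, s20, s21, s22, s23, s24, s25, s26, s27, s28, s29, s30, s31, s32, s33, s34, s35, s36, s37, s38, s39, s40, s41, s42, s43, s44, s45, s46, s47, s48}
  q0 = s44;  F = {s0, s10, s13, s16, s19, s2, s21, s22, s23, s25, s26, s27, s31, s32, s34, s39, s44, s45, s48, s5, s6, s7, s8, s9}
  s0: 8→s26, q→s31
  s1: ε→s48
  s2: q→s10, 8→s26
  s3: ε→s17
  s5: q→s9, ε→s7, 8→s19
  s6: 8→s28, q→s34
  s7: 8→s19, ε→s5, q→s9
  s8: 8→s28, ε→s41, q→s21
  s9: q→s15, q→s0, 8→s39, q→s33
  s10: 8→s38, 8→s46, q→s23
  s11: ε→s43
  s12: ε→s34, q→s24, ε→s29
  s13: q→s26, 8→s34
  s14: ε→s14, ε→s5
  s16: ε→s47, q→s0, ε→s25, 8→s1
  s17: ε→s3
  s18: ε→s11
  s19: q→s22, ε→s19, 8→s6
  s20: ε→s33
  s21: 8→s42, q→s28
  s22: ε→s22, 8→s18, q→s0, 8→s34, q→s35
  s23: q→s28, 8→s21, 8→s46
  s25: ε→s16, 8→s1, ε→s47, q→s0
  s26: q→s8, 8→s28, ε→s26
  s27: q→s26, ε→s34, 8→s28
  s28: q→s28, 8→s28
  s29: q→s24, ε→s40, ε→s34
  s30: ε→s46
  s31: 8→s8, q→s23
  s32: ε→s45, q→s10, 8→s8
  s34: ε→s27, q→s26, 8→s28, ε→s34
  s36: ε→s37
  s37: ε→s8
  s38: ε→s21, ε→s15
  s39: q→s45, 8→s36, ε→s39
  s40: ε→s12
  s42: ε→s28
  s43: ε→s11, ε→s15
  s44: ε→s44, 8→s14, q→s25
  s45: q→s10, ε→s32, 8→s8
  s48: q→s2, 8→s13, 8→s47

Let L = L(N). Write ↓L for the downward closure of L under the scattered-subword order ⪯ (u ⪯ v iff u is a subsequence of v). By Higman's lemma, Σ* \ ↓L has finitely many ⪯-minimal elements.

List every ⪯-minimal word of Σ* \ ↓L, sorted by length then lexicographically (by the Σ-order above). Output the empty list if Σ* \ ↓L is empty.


A = [qq88, 8888, qqqqq, q88q8, q8qq8q, 8q88qq].

|Q|=49, |F|=24, |δ|=97 (38 ε).
min D↑ (21 st, q0=0, F={16}): 0:q→1,8→2 1:q→3,8→4 2:q→5,8→6 3:q→7,8→8 4:q→9,8→10 5:q→3,8→11 6:q→12,8→13 7:q→14,8→15 8:q→15,8→16 9:q→17,8→8 10:q→8,8→18 11:q→19,8→15 12:q→3,8→18 13:q→18,8→16 14:q→16,8→20 15:q→20,8→16 16:q→16,8→16 17:q→14,8→20 18:q→8,8→16 19:q→17,8→15 20:q→16,8→16 (ε-aug+det+¬).
'qq88': N↓-sim [40, 34, 18, 9, 2] end={s28,s42} — reject; 4/4 single-dels accept.
'8888': run [40, 37, 29, 17, 2] end={s28,s42} rej; 4/4 single-dels accept.
'qqqqq': N↓-sim [40, 34, 18, 11, 5, 1] end={s28} rej; 5/5 deletions ∈↓L.
'q88q8': |S_i|=[40, 34, 26, 15, 6, 2] end={s28,s42} ∉↓L; 5/5 deletions ∈↓L.
'q8qq8q': run [40, 34, 26, 14, 10, 6, 1] end={s28} — reject; 6/6 deletions ∈↓L.
'8q88qq': run [40, 37, 28, 21, 10, 3, 1] end={s28} ∉↓L; 6/6 deletions ∈↓L.
6 words, ⪯-incomp.


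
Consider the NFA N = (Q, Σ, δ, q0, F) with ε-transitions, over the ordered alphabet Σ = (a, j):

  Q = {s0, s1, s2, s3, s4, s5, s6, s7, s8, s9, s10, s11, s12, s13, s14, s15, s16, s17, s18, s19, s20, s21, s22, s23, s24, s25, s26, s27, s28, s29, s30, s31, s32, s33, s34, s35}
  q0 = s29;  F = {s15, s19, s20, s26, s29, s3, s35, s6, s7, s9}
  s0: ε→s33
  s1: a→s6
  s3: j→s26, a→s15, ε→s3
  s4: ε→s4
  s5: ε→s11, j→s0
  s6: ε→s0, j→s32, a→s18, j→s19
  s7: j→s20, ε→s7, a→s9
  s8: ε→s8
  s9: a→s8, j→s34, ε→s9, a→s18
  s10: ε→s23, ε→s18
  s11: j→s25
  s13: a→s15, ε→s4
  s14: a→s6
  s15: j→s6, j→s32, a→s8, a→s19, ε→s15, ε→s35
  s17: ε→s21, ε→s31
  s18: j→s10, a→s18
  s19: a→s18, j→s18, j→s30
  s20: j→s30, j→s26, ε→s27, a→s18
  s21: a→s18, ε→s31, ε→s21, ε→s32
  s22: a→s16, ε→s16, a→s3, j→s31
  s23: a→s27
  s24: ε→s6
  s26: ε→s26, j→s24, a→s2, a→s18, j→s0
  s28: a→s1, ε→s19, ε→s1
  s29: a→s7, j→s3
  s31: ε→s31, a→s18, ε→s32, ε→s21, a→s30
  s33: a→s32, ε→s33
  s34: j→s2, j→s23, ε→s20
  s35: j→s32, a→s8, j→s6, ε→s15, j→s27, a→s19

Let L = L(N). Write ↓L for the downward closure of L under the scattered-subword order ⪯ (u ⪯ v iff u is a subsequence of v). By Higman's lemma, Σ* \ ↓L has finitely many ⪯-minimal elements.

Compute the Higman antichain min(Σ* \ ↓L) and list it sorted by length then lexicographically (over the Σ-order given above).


|Q|=36, |F|=10, |δ|=79 (30 ε).
min D↑ (10 st, q0=0, F={7}): 0:a→1,j→2 1:a→3,j→4 2:a→5,j→6 3:a→7,j→4 4:a→7,j→6 5:a→8,j→9 6:a→7,j→9 7:a→7,j→7 8:a→7,j→7 9:a→7,j→8 (ε-aug+det+¬).
'aaa': |S_i|=[22, 20, 17, 7] end={s10,s18,s2,s23,s27,s32,s8} ∉↓L; 3/3 single-dels accept.
'aja': |S_i|=[22, 20, 15, 6] end={s10,s18,s2,s23,s27,s32} — reject; 3/3 single-dels accept.
'jja': N↓-sim [22, 19, 13, 6] end={s10,s18,s2,s23,s27,s32} rej; 3/3 single-dels accept.
'jaaj': run [22, 19, 14, 8, 5] end={s10,s18,s23,s27,s30} — reject; 4/4 deletions ∈↓L.
'jajjj': |S_i|=[22, 19, 14, 10, 7, 5] end={s10,s18,s23,s27,s30} ∉↓L; 5/5 del acc.
'jjjjj': |S_i|=[22, 19, 13, 11, 7, 5] end={s10,s18,s23,s27,s30} rej; 5/5 single-dels accept.
6 words, ⪯-incomp.

min(Σ*\↓L) = [aaa, aja, jja, jaaj, jajjj, jjjjj].


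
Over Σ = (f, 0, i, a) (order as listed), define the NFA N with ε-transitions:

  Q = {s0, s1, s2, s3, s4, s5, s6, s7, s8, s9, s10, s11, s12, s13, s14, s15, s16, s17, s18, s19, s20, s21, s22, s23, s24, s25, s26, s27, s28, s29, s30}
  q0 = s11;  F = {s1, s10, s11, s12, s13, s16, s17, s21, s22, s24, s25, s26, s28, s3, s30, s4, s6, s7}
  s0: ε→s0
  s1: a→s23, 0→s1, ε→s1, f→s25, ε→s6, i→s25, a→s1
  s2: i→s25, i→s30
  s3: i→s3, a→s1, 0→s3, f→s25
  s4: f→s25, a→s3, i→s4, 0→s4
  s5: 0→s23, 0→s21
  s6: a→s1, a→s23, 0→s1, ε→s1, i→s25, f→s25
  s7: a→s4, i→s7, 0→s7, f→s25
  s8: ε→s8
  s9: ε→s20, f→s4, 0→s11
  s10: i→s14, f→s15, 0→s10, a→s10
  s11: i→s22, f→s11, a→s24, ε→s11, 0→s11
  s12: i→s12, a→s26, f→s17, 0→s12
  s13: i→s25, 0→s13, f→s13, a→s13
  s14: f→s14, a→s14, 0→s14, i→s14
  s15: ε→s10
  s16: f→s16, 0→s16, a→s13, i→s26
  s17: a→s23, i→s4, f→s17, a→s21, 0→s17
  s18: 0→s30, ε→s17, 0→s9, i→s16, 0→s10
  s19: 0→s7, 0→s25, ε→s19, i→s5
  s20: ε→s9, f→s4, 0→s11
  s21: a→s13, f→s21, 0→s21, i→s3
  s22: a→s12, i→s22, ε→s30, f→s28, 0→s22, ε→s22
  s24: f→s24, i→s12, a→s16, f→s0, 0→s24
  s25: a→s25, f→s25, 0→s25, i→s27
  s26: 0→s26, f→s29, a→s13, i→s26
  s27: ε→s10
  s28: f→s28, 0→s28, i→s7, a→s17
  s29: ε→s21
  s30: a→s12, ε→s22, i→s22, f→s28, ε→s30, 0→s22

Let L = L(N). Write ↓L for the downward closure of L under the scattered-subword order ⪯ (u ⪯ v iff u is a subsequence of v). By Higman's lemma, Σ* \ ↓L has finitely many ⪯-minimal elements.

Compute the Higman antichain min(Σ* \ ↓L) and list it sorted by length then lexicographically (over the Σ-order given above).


Antichain: [ififii, aaaiii].

|Q|=31, |F|=18, |δ|=112 (17 ε).
min D↑ (17 st, q0=0, F={15}): 0:f→0,0→0,i→1,a→2 1:f→3,0→1,i→1,a→4 2:f→2,0→2,i→4,a→5 3:f→3,0→3,i→6,a→7 4:f→7,0→4,i→4,a→8 5:f→5,0→5,i→8,a→9 6:f→10,0→6,i→6,a→11 7:f→7,0→7,i→11,a→12 8:f→12,0→8,i→8,a→9 9:f→9,0→9,i→10,a→9 10:f→10,0→10,i→13,a→10 11:f→10,0→11,i→11,a→14 12:f→12,0→12,i→14,a→9 13:f→13,0→13,i→15,a→13 14:f→10,0→14,i→14,a→16 15:f→15,0→15,i→15,a→15 16:f→10,0→16,i→10,a→16.
'ififii': |S_i|=[24, 20, 16, 11, 5, 4, 1] end={s14} ∉↓L; 6/6 single-dels accept.
'aaaiii': N↓-sim [24, 19, 14, 9, 5, 4, 1] end={s14} ∉↓L; 6/6 del acc.
2 words, ⪯-incomp.


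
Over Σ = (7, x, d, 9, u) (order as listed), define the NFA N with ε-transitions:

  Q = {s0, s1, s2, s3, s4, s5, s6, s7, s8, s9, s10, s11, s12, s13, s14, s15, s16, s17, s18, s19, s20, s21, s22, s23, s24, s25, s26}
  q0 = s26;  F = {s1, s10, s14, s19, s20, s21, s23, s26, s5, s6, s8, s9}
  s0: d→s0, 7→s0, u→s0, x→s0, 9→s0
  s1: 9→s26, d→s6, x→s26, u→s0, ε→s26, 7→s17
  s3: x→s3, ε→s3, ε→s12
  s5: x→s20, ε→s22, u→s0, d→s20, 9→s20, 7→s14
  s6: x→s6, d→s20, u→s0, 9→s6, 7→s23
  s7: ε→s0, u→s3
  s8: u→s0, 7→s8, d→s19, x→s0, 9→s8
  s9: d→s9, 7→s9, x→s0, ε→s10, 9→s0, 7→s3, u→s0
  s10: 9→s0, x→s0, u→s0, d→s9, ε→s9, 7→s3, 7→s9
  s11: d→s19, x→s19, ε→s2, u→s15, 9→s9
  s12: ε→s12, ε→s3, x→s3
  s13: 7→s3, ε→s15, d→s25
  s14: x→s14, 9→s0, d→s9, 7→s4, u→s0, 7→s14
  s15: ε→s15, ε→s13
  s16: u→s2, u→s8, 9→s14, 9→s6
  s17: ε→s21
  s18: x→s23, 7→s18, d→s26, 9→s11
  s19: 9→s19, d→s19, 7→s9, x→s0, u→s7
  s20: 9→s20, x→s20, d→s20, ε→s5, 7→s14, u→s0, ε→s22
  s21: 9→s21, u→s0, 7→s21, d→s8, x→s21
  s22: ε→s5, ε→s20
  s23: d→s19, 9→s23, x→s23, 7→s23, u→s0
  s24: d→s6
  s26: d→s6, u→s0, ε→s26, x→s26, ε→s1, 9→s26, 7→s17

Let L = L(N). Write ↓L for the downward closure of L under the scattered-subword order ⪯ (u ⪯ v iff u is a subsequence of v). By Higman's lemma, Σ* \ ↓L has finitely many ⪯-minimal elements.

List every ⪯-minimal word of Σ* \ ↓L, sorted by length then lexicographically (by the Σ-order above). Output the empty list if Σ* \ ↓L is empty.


|Q|=27, |F|=12, |δ|=106 (20 ε).
min D↑ (10 st, q0=0, F={3}): 0:7→1,x→0,d→2,9→0,u→3 1:7→1,x→1,d→4,9→1,u→3 2:7→5,x→2,d→6,9→2,u→3 3:7→3,x→3,d→3,9→3,u→3 4:7→4,x→3,d→7,9→4,u→3 5:7→5,x→5,d→7,9→5,u→3 6:7→8,x→6,d→6,9→6,u→3 7:7→9,x→3,d→7,9→7,u→3 8:7→8,x→8,d→9,9→3,u→3 9:7→9,x→3,d→9,9→3,u→3.
'u': N↓-sim [19, 4] end={s0,s12,s3,s7} — reject; 1/1 single-dels accept.
'7dx': N↓-sim [19, 13, 8, 3] end={s0,s12,s3} rej; 3/3 deletions ∈↓L.
'dd79': N↓-sim [19, 15, 12, 7, 1] end={s0} ∉↓L; 4/4 single-dels accept.
3 words, ⪯-incomp.

Antichain: [u, 7dx, dd79].


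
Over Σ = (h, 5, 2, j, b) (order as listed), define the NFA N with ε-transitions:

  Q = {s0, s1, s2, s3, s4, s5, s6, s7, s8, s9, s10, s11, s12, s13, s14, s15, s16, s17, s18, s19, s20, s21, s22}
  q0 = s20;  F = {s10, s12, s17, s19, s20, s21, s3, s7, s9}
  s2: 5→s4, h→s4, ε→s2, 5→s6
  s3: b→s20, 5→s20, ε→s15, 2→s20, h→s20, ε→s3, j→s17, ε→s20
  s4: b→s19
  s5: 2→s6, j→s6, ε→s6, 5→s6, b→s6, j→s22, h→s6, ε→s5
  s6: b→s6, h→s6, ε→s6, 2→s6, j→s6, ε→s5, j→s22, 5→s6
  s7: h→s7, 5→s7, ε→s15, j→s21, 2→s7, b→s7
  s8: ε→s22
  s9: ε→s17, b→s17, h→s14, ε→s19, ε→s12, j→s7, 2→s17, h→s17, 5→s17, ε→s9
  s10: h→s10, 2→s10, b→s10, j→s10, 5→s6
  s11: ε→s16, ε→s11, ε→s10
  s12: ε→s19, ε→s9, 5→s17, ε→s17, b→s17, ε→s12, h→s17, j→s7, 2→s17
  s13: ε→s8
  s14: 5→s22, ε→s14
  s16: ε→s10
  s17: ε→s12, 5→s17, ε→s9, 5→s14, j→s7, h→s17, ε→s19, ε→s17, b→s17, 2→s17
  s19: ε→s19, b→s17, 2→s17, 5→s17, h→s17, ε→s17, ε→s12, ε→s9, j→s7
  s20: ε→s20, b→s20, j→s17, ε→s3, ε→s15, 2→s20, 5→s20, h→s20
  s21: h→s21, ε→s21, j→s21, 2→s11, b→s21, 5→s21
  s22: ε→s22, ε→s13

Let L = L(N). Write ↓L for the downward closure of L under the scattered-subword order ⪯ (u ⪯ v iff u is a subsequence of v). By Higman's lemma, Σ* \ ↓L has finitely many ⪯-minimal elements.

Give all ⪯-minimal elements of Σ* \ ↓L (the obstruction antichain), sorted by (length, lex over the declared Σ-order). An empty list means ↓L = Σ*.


min(Σ*\↓L) = [jjj25].

|Q|=23, |F|=9, |δ|=102 (38 ε).
min D↑ (6 st, q0=0, F={5}): 0:h→0,5→0,2→0,j→1,b→0 1:h→1,5→1,2→1,j→2,b→1 2:h→2,5→2,2→2,j→3,b→2 3:h→3,5→3,2→4,j→3,b→3 4:h→4,5→5,2→4,j→4,b→4 5:h→5,5→5,2→5,j→5,b→5 [Hopcroft].
'jjj25': |S_i|=[18, 16, 11, 9, 8, 5] end={s13,s22,s5,s6,s8} ∉↓L; 5/5 single-dels accept.
1 words, ⪯-incomp.


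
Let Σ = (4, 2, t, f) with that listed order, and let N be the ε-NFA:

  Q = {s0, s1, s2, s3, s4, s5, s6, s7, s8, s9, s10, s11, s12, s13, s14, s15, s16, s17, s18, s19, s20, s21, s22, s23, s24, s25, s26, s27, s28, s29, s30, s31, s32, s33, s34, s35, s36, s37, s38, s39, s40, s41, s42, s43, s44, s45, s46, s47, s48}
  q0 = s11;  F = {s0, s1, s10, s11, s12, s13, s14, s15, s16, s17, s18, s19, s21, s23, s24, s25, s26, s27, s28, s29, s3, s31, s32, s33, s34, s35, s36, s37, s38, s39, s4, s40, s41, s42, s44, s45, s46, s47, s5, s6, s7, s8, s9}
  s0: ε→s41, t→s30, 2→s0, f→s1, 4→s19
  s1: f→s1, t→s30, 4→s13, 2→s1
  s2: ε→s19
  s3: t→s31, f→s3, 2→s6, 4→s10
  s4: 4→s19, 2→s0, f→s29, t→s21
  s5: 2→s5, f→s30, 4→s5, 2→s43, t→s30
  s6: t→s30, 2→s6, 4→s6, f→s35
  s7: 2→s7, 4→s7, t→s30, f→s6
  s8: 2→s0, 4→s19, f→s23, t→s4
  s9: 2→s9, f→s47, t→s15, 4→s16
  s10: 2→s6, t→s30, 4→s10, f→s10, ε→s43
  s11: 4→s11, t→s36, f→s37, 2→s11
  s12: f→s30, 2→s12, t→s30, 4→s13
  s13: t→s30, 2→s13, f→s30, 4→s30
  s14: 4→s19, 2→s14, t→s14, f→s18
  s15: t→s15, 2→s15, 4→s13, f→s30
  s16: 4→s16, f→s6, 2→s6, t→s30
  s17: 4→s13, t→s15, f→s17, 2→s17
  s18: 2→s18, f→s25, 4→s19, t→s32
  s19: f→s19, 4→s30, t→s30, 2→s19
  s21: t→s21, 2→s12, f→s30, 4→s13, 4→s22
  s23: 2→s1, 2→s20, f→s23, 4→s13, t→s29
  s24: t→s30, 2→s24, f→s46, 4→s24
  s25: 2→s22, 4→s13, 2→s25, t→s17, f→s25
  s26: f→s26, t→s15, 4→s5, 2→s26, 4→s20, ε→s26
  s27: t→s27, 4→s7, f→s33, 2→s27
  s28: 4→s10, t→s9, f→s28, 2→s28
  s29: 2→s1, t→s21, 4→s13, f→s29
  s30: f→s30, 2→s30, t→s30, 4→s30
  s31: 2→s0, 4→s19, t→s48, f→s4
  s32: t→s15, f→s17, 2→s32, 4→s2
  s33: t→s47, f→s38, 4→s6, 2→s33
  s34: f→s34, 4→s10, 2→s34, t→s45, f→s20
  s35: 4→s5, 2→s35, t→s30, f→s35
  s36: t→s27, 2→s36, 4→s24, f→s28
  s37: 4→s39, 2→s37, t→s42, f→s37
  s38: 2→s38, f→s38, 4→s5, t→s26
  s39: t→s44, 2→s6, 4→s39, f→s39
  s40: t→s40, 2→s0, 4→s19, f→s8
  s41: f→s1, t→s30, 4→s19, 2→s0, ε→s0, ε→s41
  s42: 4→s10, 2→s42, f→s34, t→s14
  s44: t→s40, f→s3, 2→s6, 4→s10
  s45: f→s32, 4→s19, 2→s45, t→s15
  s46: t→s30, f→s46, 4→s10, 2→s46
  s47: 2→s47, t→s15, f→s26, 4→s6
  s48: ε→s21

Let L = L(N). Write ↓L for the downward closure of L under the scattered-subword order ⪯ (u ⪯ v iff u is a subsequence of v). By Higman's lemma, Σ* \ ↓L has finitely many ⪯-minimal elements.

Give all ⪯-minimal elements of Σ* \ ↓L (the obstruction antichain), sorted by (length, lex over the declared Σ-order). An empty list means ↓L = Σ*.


min(Σ*\↓L) = [t4t, f42t, tfttf, ftt44, ttff4f, f42f4f].

|Q|=49, |F|=43, |δ|=189 (7 ε).
min D↑ (43 st, q0=0, F={8}): 0:4→0,2→0,t→1,f→2 1:4→3,2→1,t→4,f→5 2:4→6,2→2,t→7,f→2 3:4→3,2→3,t→8,f→9 4:4→10,2→4,t→4,f→11 5:4→12,2→5,t→13,f→5 6:4→6,2→14,t→15,f→6 7:4→12,2→7,t→16,f→17 8:4→8,2→8,t→8,f→8 9:4→12,2→9,t→8,f→9 10:4→10,2→10,t→8,f→14 11:4→14,2→11,t→18,f→19 12:4→12,2→14,t→8,f→12 13:4→20,2→13,t→21,f→18 14:4→14,2→14,t→8,f→22 15:4→12,2→14,t→23,f→24 16:4→25,2→16,t→16,f→26 17:4→12,2→17,t→27,f→17 18:4→14,2→18,t→21,f→28 19:4→29,2→19,t→28,f→19 20:4→20,2→14,t→8,f→14 21:4→30,2→21,t→21,f→8 22:4→29,2→22,t→8,f→22 23:4→25,2→31,t→23,f→32 24:4→12,2→14,t→33,f→24 25:4→8,2→25,t→8,f→25 26:4→25,2→26,t→34,f→35 27:4→25,2→27,t→21,f→34 28:4→29,2→28,t→21,f→28 29:4→29,2→29,t→8,f→8 30:4→8,2→30,t→8,f→8 31:4→25,2→31,t→8,f→36 32:4→25,2→31,t→37,f→38 33:4→25,2→31,t→39,f→37 34:4→25,2→34,t→21,f→40 35:4→30,2→35,t→40,f→35 36:4→30,2→36,t→8,f→36 37:4→25,2→31,t→39,f→41 38:4→30,2→36,t→41,f→38 39:4→30,2→42,t→39,f→8 40:4→30,2→40,t→21,f→40 41:4→30,2→36,t→39,f→41 42:4→30,2→42,t→8,f→8.
't4t': run [49, 46, 15, 1] end={s30} ∉↓L; 3/3 single-dels accept.
'f42t': N↓-sim [49, 44, 27, 12, 1] end={s30} — reject; 4/4 del acc.
'tfttf': run [49, 46, 38, 27, 7, 1] end={s30} — reject; 5/5 deletions ∈↓L.
'ftt44': run [49, 44, 38, 25, 5, 1] end={s30} rej; 5/5 del acc.
'ttff4f': N↓-sim [49, 46, 37, 28, 18, 6, 1] end={s30} ∉↓L; 6/6 deletions ∈↓L.
'f42f4f': run [49, 44, 27, 12, 7, 4, 1] end={s30} rej; 6/6 deletions ∈↓L.
6 words, ⪯-incomp.


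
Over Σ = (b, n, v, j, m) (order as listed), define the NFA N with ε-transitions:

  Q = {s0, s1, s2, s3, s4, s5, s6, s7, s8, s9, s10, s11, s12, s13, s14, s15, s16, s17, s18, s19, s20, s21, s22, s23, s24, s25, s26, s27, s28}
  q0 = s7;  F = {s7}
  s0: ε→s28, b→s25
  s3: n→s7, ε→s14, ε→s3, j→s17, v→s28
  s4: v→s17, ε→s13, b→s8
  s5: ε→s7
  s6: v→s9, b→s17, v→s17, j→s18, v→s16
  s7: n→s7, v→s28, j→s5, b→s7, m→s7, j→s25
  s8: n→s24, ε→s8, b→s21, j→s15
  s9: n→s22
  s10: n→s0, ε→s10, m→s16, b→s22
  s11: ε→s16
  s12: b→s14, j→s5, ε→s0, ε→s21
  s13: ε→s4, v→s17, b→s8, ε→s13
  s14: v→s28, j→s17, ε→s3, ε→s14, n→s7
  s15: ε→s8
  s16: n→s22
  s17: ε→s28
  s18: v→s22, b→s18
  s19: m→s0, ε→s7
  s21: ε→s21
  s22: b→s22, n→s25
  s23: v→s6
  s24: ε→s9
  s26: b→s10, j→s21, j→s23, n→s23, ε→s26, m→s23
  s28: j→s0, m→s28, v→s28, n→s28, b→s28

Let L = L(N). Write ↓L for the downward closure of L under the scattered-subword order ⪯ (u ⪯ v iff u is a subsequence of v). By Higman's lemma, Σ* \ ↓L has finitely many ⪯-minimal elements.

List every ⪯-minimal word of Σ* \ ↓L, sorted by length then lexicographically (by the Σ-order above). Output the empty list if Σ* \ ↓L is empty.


|Q|=29, |F|=1, |δ|=68 (20 ε).
min D↑ (2 st, q0=0, F={1}): 0:b→0,n→0,v→1,j→0,m→0 1:b→1,n→1,v→1,j→1,m→1 (ε-aug+det+¬).
'v': run [5, 3] end={s0,s25,s28} — reject; 1/1 del acc.
1 obstructions.

min(Σ*\↓L) = [v].


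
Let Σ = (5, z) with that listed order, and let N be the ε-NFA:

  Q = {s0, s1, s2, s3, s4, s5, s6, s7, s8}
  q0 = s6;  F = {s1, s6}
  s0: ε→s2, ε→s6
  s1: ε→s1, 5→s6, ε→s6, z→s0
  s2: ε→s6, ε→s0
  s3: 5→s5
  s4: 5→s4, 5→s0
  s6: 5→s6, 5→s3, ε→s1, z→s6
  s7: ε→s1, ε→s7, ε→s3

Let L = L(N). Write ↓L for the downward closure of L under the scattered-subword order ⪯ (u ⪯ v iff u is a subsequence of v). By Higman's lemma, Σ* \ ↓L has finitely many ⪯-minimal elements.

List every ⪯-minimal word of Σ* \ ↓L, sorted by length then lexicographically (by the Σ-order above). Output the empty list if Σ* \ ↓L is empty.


|Q|=9, |F|=2, |δ|=18 (10 ε).
min D↑ (1 st, q0=0, F={}): 0:5→0,z→0.
L(D↑) = ∅ ⇒ ↓L = Σ*.

A = [].


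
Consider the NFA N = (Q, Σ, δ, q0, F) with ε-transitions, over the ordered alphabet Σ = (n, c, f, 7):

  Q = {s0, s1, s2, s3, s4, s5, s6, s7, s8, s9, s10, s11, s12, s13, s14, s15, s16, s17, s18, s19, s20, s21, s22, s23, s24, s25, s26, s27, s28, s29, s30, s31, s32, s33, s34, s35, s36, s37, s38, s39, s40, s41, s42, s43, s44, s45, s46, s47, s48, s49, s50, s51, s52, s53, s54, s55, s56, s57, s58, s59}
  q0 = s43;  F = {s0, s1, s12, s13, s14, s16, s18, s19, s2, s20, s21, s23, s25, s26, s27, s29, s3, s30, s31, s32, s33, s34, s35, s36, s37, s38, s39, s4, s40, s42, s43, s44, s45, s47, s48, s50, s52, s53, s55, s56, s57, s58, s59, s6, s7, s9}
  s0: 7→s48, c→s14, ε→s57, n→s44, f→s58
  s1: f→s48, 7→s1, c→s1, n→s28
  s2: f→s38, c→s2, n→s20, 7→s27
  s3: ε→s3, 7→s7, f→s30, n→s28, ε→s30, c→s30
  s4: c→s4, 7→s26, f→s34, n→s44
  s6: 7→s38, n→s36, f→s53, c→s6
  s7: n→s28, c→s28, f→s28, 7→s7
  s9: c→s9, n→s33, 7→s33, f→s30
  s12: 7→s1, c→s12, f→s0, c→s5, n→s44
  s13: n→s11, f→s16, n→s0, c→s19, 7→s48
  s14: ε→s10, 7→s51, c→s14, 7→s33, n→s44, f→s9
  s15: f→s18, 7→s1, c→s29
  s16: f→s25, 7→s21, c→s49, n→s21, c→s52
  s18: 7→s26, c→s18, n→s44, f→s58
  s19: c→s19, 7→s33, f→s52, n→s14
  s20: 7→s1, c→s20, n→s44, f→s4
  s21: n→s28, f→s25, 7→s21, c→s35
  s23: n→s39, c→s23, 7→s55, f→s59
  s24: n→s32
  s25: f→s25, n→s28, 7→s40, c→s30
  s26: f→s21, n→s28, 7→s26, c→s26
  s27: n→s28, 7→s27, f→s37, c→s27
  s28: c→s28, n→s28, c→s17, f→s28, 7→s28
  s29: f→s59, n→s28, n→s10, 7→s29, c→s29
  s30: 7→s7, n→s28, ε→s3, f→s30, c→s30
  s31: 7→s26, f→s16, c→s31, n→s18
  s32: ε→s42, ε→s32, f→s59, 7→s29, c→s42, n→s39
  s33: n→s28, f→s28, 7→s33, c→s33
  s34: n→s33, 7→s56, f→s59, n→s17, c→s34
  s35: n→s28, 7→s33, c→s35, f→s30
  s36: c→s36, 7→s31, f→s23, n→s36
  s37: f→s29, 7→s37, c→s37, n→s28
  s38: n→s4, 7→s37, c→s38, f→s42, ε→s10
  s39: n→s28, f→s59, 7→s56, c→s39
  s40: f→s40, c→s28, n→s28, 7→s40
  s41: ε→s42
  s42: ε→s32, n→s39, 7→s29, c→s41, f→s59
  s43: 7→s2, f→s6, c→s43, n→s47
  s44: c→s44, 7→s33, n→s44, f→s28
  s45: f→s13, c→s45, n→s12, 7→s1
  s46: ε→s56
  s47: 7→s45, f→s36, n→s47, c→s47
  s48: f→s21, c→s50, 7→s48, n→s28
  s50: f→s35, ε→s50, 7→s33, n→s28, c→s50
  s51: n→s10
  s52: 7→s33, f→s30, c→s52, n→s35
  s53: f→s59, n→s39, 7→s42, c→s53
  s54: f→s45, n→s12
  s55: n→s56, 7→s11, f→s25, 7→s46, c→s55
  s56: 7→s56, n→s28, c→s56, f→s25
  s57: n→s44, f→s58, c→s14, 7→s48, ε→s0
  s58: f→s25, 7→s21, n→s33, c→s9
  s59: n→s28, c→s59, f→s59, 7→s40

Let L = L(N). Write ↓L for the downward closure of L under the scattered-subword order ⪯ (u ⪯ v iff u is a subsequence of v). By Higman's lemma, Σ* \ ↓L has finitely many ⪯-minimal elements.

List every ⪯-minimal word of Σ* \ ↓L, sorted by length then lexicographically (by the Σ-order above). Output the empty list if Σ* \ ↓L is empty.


|Q|=60, |F|=46, |δ|=216 (13 ε).
min D↑ (44 st, q0=0, F={21}): 0:n→1,c→0,f→2,7→3 1:n→1,c→1,f→4,7→5 2:n→4,c→2,f→6,7→7 3:n→8,c→3,f→7,7→9 4:n→4,c→4,f→10,7→11 5:n→12,c→5,f→13,7→14 6:n→15,c→6,f→16,7→17 7:n→18,c→7,f→17,7→19 8:n→20,c→8,f→18,7→14 9:n→21,c→9,f→19,7→9 10:n→15,c→10,f→16,7→22 11:n→23,c→11,f→24,7→25 12:n→20,c→12,f→26,7→14 13:n→26,c→27,f→24,7→28 14:n→21,c→14,f→28,7→14 15:n→21,c→15,f→16,7→29 16:n→21,c→16,f→16,7→30 17:n→15,c→17,f→16,7→31 18:n→20,c→18,f→32,7→25 19:n→21,c→19,f→31,7→19 20:n→20,c→20,f→21,7→33 21:n→21,c→21,f→21,7→21 22:n→29,c→22,f→34,7→29 23:n→20,c→23,f→35,7→25 24:n→36,c→37,f→34,7→36 25:n→21,c→25,f→36,7→25 26:n→20,c→38,f→35,7→28 27:n→38,c→27,f→37,7→33 28:n→21,c→39,f→36,7→28 29:n→21,c→29,f→34,7→29 30:n→21,c→21,f→30,7→30 31:n→21,c→31,f→16,7→31 32:n→33,c→32,f→16,7→29 33:n→21,c→33,f→21,7→33 34:n→21,c→40,f→34,7→30 35:n→33,c→41,f→34,7→36 36:n→21,c→42,f→34,7→36 37:n→42,c→37,f→40,7→33 38:n→20,c→38,f→41,7→33 39:n→21,c→39,f→42,7→33 40:n→21,c→40,f→40,7→43 41:n→33,c→41,f→40,7→33 42:n→21,c→42,f→40,7→33 43:n→21,c→21,f→21,7→43.
'77n': N↓-sim [55, 49, 23, 3] end={s10,s17,s28} rej; 3/3 single-dels accept.
'ffnn': N↓-sim [55, 46, 29, 14, 2] end={s17,s28} ∉↓L; 4/4 deletions ∈↓L.
'fffn': |S_i|=[55, 46, 29, 8, 2] end={s17,s28} — reject; 4/4 del acc.
'7nnf': N↓-sim [55, 49, 32, 5, 2] end={s17,s28} ∉↓L; 4/4 single-dels accept.
'fff7c': run [55, 46, 29, 8, 4, 2] end={s17,s28} rej; 5/5 single-dels accept.
'n7fc7f': run [55, 44, 36, 26, 16, 6, 2] end={s17,s28} ∉↓L; 6/6 deletions ∈↓L.
6 obstructions.

min(Σ*\↓L) = [77n, ffnn, fffn, 7nnf, fff7c, n7fc7f].


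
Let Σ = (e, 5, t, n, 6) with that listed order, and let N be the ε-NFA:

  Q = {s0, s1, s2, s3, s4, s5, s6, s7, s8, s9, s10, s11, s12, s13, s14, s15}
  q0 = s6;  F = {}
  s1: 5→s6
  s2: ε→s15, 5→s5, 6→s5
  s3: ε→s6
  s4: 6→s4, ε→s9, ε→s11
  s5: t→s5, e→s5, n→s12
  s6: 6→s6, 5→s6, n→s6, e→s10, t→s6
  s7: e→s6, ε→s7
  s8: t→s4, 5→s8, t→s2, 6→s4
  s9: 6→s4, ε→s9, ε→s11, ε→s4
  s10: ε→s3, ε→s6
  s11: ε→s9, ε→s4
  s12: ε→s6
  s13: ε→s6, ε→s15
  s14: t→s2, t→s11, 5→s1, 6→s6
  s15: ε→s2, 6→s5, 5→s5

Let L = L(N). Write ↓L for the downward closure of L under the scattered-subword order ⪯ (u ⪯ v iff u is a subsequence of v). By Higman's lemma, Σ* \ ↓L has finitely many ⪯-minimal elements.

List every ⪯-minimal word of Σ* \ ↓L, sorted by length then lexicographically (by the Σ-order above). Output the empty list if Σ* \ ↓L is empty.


min(Σ*\↓L) = [ε].

|Q|=16, |F|=0, |δ|=40 (16 ε).
min D↑ (1 st, q0=0, F={0}): 0:e→0,5→0,t→0,n→0,6→0 [Hopcroft].
ε ∈ L(D↑) — L = ∅.


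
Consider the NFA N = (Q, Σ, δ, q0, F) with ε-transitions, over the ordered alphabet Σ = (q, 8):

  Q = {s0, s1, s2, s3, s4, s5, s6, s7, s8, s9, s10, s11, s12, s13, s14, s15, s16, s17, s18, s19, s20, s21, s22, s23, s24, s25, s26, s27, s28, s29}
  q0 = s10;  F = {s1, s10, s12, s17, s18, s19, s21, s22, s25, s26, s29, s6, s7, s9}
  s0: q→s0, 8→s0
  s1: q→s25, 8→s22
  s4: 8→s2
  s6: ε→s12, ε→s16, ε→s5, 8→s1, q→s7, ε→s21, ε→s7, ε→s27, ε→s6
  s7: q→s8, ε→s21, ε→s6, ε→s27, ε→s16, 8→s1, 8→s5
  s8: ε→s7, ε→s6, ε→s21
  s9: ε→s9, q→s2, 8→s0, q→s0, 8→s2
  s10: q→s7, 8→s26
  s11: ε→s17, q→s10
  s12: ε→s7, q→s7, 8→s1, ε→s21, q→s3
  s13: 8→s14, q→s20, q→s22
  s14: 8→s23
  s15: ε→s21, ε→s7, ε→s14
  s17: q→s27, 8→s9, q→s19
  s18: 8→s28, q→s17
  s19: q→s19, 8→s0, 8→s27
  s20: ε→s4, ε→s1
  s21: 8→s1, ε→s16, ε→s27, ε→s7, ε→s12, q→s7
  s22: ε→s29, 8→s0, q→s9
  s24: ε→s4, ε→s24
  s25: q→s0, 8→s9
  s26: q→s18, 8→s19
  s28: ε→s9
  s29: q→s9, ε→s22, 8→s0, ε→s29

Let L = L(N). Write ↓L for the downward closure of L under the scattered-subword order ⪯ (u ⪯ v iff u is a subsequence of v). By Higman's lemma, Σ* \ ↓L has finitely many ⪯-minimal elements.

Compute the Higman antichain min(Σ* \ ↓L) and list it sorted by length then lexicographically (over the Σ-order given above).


|Q|=30, |F|=14, |δ|=75 (33 ε).
min D↑ (11 st, q0=0, F={10}): 0:q→1,8→2 1:q→1,8→3 2:q→4,8→5 3:q→6,8→7 4:q→8,8→9 5:q→5,8→10 6:q→10,8→9 7:q→9,8→10 8:q→5,8→9 9:q→10,8→10 10:q→10,8→10 [Hopcroft].
'888': |S_i|=[22, 14, 8, 3] end={s0,s2,s27} rej; 3/3 del acc.
'q8qq': run [22, 20, 10, 4, 2] end={s0,s2} ∉↓L; 4/4 del acc.
'8q8q': run [22, 14, 9, 5, 2] end={s0,s2} ∉↓L; 4/4 del acc.
'8qqq8': run [22, 14, 9, 6, 4, 2] end={s0,s27} ∉↓L; 5/5 deletions ∈↓L.
4 obstructions.

min(Σ*\↓L) = [888, q8qq, 8q8q, 8qqq8].
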